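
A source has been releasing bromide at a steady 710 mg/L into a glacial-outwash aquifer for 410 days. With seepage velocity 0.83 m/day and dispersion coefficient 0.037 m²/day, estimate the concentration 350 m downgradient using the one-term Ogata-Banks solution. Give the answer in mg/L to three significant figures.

27.8 mg/L

For a continuous step input, C/C₀ ≈ ½·erfc((x−vt)/(2√(Dt))).
vt = 0.83 × 410 = 340.3 m and 2√(Dt) = 2√(0.037 × 410) = 7.790 m.
Argument (x−vt)/(2√(Dt)) = (350 − 340.3)/7.790 = 1.245; ½·erfc(1.245) = 0.03914.
C = 710 × 0.03914 = 27.8 mg/L.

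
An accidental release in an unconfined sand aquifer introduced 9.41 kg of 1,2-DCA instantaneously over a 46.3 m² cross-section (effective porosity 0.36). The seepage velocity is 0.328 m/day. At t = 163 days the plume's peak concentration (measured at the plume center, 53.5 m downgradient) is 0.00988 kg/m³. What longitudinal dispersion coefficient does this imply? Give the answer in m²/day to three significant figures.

At the plume center C_max = M/(n_e·A·√(4πDt)), so D = M²/(4πt·(n_e·A·C_max)²).
n_e·A·C_max = 0.36 × 46.3 × 0.00988 = 0.1647 kg/m.
D = 9.41²/(4π × 163 × 0.1647²) = 1.59 m²/day.

1.59 m²/day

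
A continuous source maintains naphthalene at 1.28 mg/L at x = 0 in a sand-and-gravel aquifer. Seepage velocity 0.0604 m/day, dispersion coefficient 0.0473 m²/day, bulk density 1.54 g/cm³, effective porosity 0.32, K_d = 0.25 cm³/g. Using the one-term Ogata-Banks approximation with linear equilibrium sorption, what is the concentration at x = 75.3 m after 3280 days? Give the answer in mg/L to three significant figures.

Retardation factor R = 1 + ρ_b·K_d/n = 1 + 1.54 × 0.25/0.32 = 2.203.
Sorption retards both mechanisms: v_R = v/R = 0.02742 m/day, D_R = D/R = 0.02147 m²/day.
v_R·t = 0.02742 × 3280 = 89.9376 m; 2√(D_R t) = 16.78 m; argument = (75.3 − 89.9376)/16.78 = -0.8723.
C = C₀ × ½·erfc(-0.8723) = 1.28 × 0.8913 = 1.14 mg/L.

1.14 mg/L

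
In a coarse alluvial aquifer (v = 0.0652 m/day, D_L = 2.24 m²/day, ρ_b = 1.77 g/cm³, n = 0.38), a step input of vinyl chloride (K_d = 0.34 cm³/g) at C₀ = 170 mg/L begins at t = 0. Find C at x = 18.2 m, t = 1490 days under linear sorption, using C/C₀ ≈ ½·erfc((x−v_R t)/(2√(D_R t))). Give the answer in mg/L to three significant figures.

110 mg/L

Retardation factor R = 1 + ρ_b·K_d/n = 1 + 1.77 × 0.34/0.38 = 2.584.
Sorption retards both mechanisms: v_R = v/R = 0.02523 m/day, D_R = D/R = 0.8669 m²/day.
v_R·t = 0.02523 × 1490 = 37.5927 m; 2√(D_R t) = 71.88 m; argument = (18.2 − 37.5927)/71.88 = -0.2698.
C = C₀ × ½·erfc(-0.2698) = 170 × 0.6486 = 110 mg/L.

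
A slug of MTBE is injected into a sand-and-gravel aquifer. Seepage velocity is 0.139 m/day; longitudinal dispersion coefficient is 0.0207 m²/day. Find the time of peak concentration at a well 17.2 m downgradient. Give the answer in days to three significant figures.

123 days

For the 1D instantaneous-source solution, setting ∂C/∂t = 0 at fixed x gives v²t² + 2Dt − x² = 0, so t = (√(D² + v²x²) − D)/v².
√(D² + v²x²) = √(0.0207² + 0.139² × 17.2²) = 2.391; v² = 0.019321.
t = (2.391 − 0.0207)/0.019321 = 123 days (vs. the pure-advection estimate x/v = 124 d).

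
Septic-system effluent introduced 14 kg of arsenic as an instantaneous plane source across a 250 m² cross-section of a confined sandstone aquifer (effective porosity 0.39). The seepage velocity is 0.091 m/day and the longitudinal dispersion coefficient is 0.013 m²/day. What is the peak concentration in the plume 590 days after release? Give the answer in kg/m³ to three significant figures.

0.0146 kg/m³

The peak of an instantaneous 1D plume sits at x = vt; there the Gaussian factor is 1 and C_max = M/(n_e·A·√(4πDt)), where n_e·A is the pore area the mass is dissolved in.
√(4πDt) = √(4π × 0.013 × 590) = 9.818 m, so C_max = 14/(0.39 × 250 × 9.818) = 0.0146 kg/m³.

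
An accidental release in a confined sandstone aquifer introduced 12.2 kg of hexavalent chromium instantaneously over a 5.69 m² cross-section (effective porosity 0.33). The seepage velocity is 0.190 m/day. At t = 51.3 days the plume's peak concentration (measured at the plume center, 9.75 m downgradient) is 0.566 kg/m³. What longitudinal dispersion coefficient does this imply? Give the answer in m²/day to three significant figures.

0.204 m²/day

At the plume center C_max = M/(n_e·A·√(4πDt)), so D = M²/(4πt·(n_e·A·C_max)²).
n_e·A·C_max = 0.33 × 5.69 × 0.566 = 1.063 kg/m.
D = 12.2²/(4π × 51.3 × 1.063²) = 0.204 m²/day.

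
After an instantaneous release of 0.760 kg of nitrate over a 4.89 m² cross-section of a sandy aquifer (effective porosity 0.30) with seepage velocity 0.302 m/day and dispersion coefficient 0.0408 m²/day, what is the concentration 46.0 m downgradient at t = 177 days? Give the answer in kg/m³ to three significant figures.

For an instantaneous plane source, C(x,t) = M/(n_e·A·√(4πDt)) · exp(−(x−vt)²/(4Dt)), with n_e·A the pore (flow) area.
Plume center vt = 0.302 × 177 = 53.454 m, so the well at 46.0 m is 7.454 m upgradient of the peak.
√(4πDt) = 9.526 m, giving peak height M/(n_e·A·√(4πDt)) = 0.760/(0.30 × 4.89 × 9.526) = 0.05438 kg/m³.
(x−vt)²/(4Dt) = (-7.454)²/(4 × 0.0408 × 177) = 1.923; exp(−1.923) = 0.1462.
C = 0.05438 × 0.1462 = 0.00795 kg/m³.

0.00795 kg/m³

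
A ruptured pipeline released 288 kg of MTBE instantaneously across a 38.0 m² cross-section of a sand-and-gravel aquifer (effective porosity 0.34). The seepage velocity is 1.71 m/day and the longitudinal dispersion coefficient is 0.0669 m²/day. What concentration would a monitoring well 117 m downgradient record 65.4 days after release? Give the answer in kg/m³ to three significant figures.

0.654 kg/m³

For an instantaneous plane source, C(x,t) = M/(n_e·A·√(4πDt)) · exp(−(x−vt)²/(4Dt)), with n_e·A the pore (flow) area.
Plume center vt = 1.71 × 65.4 = 111.834 m, so the well at 117 m is 5.166 m downgradient of the peak.
√(4πDt) = 7.415 m, giving peak height M/(n_e·A·√(4πDt)) = 288/(0.34 × 38.0 × 7.415) = 3.006 kg/m³.
(x−vt)²/(4Dt) = (5.166)²/(4 × 0.0669 × 65.4) = 1.525; exp(−1.525) = 0.2176.
C = 3.006 × 0.2176 = 0.654 kg/m³.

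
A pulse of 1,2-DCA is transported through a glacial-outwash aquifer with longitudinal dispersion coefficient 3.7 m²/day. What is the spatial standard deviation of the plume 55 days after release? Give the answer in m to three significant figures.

Dispersive spreading gives a Gaussian with σ² = 2Dt; advection only shifts the center.
σ = √(2 × 3.7 × 55) = 20.2 m.

20.2 m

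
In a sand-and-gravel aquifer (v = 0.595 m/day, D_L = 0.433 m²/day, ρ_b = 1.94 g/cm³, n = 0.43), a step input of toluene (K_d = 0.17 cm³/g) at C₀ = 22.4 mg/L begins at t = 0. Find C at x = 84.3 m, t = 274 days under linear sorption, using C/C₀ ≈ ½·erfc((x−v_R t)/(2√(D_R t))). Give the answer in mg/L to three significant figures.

Retardation factor R = 1 + ρ_b·K_d/n = 1 + 1.94 × 0.17/0.43 = 1.767.
Sorption retards both mechanisms: v_R = v/R = 0.3367 m/day, D_R = D/R = 0.2450 m²/day.
v_R·t = 0.3367 × 274 = 92.2558 m; 2√(D_R t) = 16.39 m; argument = (84.3 − 92.2558)/16.39 = -0.4854.
C = C₀ × ½·erfc(-0.4854) = 22.4 × 0.7538 = 16.9 mg/L.

16.9 mg/L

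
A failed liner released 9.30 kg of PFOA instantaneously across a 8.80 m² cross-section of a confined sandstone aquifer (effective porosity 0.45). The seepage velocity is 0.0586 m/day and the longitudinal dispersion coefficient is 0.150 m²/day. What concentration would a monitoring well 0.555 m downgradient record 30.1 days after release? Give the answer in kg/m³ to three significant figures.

For an instantaneous plane source, C(x,t) = M/(n_e·A·√(4πDt)) · exp(−(x−vt)²/(4Dt)), with n_e·A the pore (flow) area.
Plume center vt = 0.0586 × 30.1 = 1.76386 m, so the well at 0.555 m is 1.20886 m upgradient of the peak.
√(4πDt) = 7.532 m, giving peak height M/(n_e·A·√(4πDt)) = 9.30/(0.45 × 8.80 × 7.532) = 0.3118 kg/m³.
(x−vt)²/(4Dt) = (-1.20886)²/(4 × 0.150 × 30.1) = 0.08092; exp(−0.08092) = 0.9223.
C = 0.3118 × 0.9223 = 0.288 kg/m³.

0.288 kg/m³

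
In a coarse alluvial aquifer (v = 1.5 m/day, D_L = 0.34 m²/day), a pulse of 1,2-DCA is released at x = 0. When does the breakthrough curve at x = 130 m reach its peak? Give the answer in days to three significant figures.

For the 1D instantaneous-source solution, setting ∂C/∂t = 0 at fixed x gives v²t² + 2Dt − x² = 0, so t = (√(D² + v²x²) − D)/v².
√(D² + v²x²) = √(0.34² + 1.5² × 130²) = 195.0; v² = 2.25.
t = (195.0 − 0.34)/2.25 = 86.5 days (vs. the pure-advection estimate x/v = 86.7 d).

86.5 days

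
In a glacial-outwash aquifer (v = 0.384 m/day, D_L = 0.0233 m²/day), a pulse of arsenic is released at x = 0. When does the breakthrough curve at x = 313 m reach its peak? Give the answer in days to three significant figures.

For the 1D instantaneous-source solution, setting ∂C/∂t = 0 at fixed x gives v²t² + 2Dt − x² = 0, so t = (√(D² + v²x²) − D)/v².
√(D² + v²x²) = √(0.0233² + 0.384² × 313²) = 120.2; v² = 0.147456.
t = (120.2 − 0.0233)/0.147456 = 815 days (vs. the pure-advection estimate x/v = 815 d).

815 days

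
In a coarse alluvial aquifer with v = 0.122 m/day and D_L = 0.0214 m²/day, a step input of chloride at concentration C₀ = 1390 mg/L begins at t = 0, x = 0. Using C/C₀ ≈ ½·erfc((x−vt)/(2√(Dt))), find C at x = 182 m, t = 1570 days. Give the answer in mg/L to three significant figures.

1220 mg/L

For a continuous step input, C/C₀ ≈ ½·erfc((x−vt)/(2√(Dt))).
vt = 0.122 × 1570 = 191.54 m and 2√(Dt) = 2√(0.0214 × 1570) = 11.59 m.
Argument (x−vt)/(2√(Dt)) = (182 − 191.54)/11.59 = -0.8231; ½·erfc(-0.8231) = 0.8778.
C = 1390 × 0.8778 = 1220 mg/L.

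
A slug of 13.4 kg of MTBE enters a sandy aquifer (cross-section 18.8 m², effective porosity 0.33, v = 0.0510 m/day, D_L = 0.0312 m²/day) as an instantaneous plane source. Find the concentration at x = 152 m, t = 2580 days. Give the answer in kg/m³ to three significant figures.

For an instantaneous plane source, C(x,t) = M/(n_e·A·√(4πDt)) · exp(−(x−vt)²/(4Dt)), with n_e·A the pore (flow) area.
Plume center vt = 0.0510 × 2580 = 131.58 m, so the well at 152 m is 20.42 m downgradient of the peak.
√(4πDt) = 31.80 m, giving peak height M/(n_e·A·√(4πDt)) = 13.4/(0.33 × 18.8 × 31.80) = 0.06792 kg/m³.
(x−vt)²/(4Dt) = (20.42)²/(4 × 0.0312 × 2580) = 1.295; exp(−1.295) = 0.2739.
C = 0.06792 × 0.2739 = 0.0186 kg/m³.

0.0186 kg/m³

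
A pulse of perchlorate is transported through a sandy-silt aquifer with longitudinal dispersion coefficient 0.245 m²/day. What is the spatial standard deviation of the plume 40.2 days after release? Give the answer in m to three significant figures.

Dispersive spreading gives a Gaussian with σ² = 2Dt; advection only shifts the center.
σ = √(2 × 0.245 × 40.2) = 4.44 m.

4.44 m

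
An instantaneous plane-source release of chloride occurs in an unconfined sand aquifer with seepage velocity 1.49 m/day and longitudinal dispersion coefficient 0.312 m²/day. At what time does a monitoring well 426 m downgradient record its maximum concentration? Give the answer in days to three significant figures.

For the 1D instantaneous-source solution, setting ∂C/∂t = 0 at fixed x gives v²t² + 2Dt − x² = 0, so t = (√(D² + v²x²) − D)/v².
√(D² + v²x²) = √(0.312² + 1.49² × 426²) = 634.7; v² = 2.2201.
t = (634.7 − 0.312)/2.2201 = 286 days (vs. the pure-advection estimate x/v = 286 d).

286 days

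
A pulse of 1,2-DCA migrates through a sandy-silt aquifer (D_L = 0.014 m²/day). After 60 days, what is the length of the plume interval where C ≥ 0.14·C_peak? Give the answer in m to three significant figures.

5.14 m

The plume is Gaussian with σ = √(2Dt) = √(2 × 0.014 × 60) = 1.296 m.
C/C_peak = exp(−Δx²/(2σ²)) = 0.14 ⇒ Δx = σ·√(−2 ln 0.14) = 1.296 × 1.983 = 2.570 m.
Width = 2Δx = 5.14 m.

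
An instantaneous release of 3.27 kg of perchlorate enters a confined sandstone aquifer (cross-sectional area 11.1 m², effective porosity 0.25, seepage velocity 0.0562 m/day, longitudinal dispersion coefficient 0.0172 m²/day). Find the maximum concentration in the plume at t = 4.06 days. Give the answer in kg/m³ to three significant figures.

1.26 kg/m³

The peak of an instantaneous 1D plume sits at x = vt; there the Gaussian factor is 1 and C_max = M/(n_e·A·√(4πDt)), where n_e·A is the pore area the mass is dissolved in.
√(4πDt) = √(4π × 0.0172 × 4.06) = 0.9368 m, so C_max = 3.27/(0.25 × 11.1 × 0.9368) = 1.26 kg/m³.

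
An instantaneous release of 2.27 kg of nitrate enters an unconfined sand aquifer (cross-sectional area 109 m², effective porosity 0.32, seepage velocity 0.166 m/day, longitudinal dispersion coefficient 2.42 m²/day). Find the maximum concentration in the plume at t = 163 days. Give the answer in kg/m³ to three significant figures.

The peak of an instantaneous 1D plume sits at x = vt; there the Gaussian factor is 1 and C_max = M/(n_e·A·√(4πDt)), where n_e·A is the pore area the mass is dissolved in.
√(4πDt) = √(4π × 2.42 × 163) = 70.41 m, so C_max = 2.27/(0.32 × 109 × 70.41) = 0.000924 kg/m³.

0.000924 kg/m³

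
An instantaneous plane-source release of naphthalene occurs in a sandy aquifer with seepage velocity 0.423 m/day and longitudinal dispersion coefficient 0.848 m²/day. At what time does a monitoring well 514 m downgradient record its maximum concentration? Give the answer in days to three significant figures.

1210 days

For the 1D instantaneous-source solution, setting ∂C/∂t = 0 at fixed x gives v²t² + 2Dt − x² = 0, so t = (√(D² + v²x²) − D)/v².
√(D² + v²x²) = √(0.848² + 0.423² × 514²) = 217.4; v² = 0.178929.
t = (217.4 − 0.848)/0.178929 = 1210 days (vs. the pure-advection estimate x/v = 1220 d).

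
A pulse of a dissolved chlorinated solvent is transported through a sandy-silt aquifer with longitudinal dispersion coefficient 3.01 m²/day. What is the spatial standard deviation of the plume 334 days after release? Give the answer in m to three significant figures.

44.8 m

Dispersive spreading gives a Gaussian with σ² = 2Dt; advection only shifts the center.
σ = √(2 × 3.01 × 334) = 44.8 m.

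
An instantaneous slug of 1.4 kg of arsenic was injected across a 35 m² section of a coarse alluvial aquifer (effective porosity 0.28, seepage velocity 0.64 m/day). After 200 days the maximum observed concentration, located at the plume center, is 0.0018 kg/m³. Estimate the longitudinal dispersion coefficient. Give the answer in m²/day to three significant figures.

2.51 m²/day

At the plume center C_max = M/(n_e·A·√(4πDt)), so D = M²/(4πt·(n_e·A·C_max)²).
n_e·A·C_max = 0.28 × 35 × 0.0018 = 0.01764 kg/m.
D = 1.4²/(4π × 200 × 0.01764²) = 2.51 m²/day.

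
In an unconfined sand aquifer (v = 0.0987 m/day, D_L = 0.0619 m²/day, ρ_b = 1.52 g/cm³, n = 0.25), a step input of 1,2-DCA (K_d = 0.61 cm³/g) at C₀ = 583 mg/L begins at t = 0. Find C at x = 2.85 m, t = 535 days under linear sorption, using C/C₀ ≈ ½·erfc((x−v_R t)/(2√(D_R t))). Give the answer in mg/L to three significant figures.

575 mg/L

Retardation factor R = 1 + ρ_b·K_d/n = 1 + 1.52 × 0.61/0.25 = 4.709.
Sorption retards both mechanisms: v_R = v/R = 0.02096 m/day, D_R = D/R = 0.01315 m²/day.
v_R·t = 0.02096 × 535 = 11.2136 m; 2√(D_R t) = 5.305 m; argument = (2.85 − 11.2136)/5.305 = -1.577.
C = C₀ × ½·erfc(-1.577) = 583 × 0.9871 = 575 mg/L.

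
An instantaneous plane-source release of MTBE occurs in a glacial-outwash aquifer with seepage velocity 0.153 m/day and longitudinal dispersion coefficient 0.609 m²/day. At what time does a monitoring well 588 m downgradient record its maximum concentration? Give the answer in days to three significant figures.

For the 1D instantaneous-source solution, setting ∂C/∂t = 0 at fixed x gives v²t² + 2Dt − x² = 0, so t = (√(D² + v²x²) − D)/v².
√(D² + v²x²) = √(0.609² + 0.153² × 588²) = 89.97; v² = 0.023409.
t = (89.97 − 0.609)/0.023409 = 3820 days (vs. the pure-advection estimate x/v = 3840 d).

3820 days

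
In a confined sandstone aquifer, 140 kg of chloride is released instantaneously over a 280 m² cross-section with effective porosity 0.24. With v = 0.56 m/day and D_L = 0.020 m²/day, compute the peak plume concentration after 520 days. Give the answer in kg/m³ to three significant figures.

The peak of an instantaneous 1D plume sits at x = vt; there the Gaussian factor is 1 and C_max = M/(n_e·A·√(4πDt)), where n_e·A is the pore area the mass is dissolved in.
√(4πDt) = √(4π × 0.020 × 520) = 11.43 m, so C_max = 140/(0.24 × 280 × 11.43) = 0.182 kg/m³.

0.182 kg/m³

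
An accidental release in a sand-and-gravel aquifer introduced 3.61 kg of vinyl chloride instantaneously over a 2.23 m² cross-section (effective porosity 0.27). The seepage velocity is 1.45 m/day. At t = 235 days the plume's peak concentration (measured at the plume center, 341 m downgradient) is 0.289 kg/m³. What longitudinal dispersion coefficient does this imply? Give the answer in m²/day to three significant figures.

0.146 m²/day

At the plume center C_max = M/(n_e·A·√(4πDt)), so D = M²/(4πt·(n_e·A·C_max)²).
n_e·A·C_max = 0.27 × 2.23 × 0.289 = 0.1740 kg/m.
D = 3.61²/(4π × 235 × 0.1740²) = 0.146 m²/day.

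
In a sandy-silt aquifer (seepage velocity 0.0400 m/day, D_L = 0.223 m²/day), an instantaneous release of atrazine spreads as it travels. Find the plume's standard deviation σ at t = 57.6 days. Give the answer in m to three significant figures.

Dispersive spreading gives a Gaussian with σ² = 2Dt; advection only shifts the center.
σ = √(2 × 0.223 × 57.6) = 5.07 m.

5.07 m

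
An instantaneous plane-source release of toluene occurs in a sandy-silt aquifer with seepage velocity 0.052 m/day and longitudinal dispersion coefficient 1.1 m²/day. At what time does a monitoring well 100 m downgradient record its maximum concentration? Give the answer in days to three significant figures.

For the 1D instantaneous-source solution, setting ∂C/∂t = 0 at fixed x gives v²t² + 2Dt − x² = 0, so t = (√(D² + v²x²) − D)/v².
√(D² + v²x²) = √(1.1² + 0.052² × 100²) = 5.315; v² = 0.002704.
t = (5.315 − 1.1)/0.002704 = 1560 days (vs. the pure-advection estimate x/v = 1920 d).

1560 days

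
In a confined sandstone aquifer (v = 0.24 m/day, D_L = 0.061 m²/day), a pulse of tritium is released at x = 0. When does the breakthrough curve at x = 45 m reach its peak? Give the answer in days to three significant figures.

For the 1D instantaneous-source solution, setting ∂C/∂t = 0 at fixed x gives v²t² + 2Dt − x² = 0, so t = (√(D² + v²x²) − D)/v².
√(D² + v²x²) = √(0.061² + 0.24² × 45²) = 10.80; v² = 0.0576.
t = (10.80 − 0.061)/0.0576 = 186 days (vs. the pure-advection estimate x/v = 188 d).

186 days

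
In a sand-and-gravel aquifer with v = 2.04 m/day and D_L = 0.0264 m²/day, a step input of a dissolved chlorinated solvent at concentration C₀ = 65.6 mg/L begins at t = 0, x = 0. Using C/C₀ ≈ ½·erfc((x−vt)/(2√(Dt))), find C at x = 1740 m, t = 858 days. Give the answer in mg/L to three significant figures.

For a continuous step input, C/C₀ ≈ ½·erfc((x−vt)/(2√(Dt))).
vt = 2.04 × 858 = 1750.32 m and 2√(Dt) = 2√(0.0264 × 858) = 9.519 m.
Argument (x−vt)/(2√(Dt)) = (1740 − 1750.32)/9.519 = -1.084; ½·erfc(-1.084) = 0.9374.
C = 65.6 × 0.9374 = 61.5 mg/L.

61.5 mg/L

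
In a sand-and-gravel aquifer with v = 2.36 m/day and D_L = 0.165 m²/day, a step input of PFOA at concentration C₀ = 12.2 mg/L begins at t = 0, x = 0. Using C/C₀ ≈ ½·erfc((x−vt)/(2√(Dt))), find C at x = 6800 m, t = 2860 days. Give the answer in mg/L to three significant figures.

For a continuous step input, C/C₀ ≈ ½·erfc((x−vt)/(2√(Dt))).
vt = 2.36 × 2860 = 6749.6 m and 2√(Dt) = 2√(0.165 × 2860) = 43.45 m.
Argument (x−vt)/(2√(Dt)) = (6800 − 6749.6)/43.45 = 1.160; ½·erfc(1.160) = 0.05045.
C = 12.2 × 0.05045 = 0.615 mg/L.

0.615 mg/L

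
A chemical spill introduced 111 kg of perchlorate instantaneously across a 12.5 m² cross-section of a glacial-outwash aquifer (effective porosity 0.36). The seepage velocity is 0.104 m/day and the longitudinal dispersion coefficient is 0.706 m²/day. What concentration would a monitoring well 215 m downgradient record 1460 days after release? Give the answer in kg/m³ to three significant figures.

0.0824 kg/m³

For an instantaneous plane source, C(x,t) = M/(n_e·A·√(4πDt)) · exp(−(x−vt)²/(4Dt)), with n_e·A the pore (flow) area.
Plume center vt = 0.104 × 1460 = 151.84 m, so the well at 215 m is 63.16 m downgradient of the peak.
√(4πDt) = 113.8 m, giving peak height M/(n_e·A·√(4πDt)) = 111/(0.36 × 12.5 × 113.8) = 0.2168 kg/m³.
(x−vt)²/(4Dt) = (63.16)²/(4 × 0.706 × 1460) = 0.9675; exp(−0.9675) = 0.3800.
C = 0.2168 × 0.3800 = 0.0824 kg/m³.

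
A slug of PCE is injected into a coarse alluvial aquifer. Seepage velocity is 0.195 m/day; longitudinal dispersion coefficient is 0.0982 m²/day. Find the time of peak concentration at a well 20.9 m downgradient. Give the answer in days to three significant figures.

For the 1D instantaneous-source solution, setting ∂C/∂t = 0 at fixed x gives v²t² + 2Dt − x² = 0, so t = (√(D² + v²x²) − D)/v².
√(D² + v²x²) = √(0.0982² + 0.195² × 20.9²) = 4.077; v² = 0.038025.
t = (4.077 − 0.0982)/0.038025 = 105 days (vs. the pure-advection estimate x/v = 107 d).

105 days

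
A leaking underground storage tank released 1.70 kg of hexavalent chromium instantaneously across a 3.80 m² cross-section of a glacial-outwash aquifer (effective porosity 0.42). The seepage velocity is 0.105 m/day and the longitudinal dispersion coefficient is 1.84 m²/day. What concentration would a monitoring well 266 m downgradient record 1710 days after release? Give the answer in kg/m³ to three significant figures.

For an instantaneous plane source, C(x,t) = M/(n_e·A·√(4πDt)) · exp(−(x−vt)²/(4Dt)), with n_e·A the pore (flow) area.
Plume center vt = 0.105 × 1710 = 179.55 m, so the well at 266 m is 86.45 m downgradient of the peak.
√(4πDt) = 198.8 m, giving peak height M/(n_e·A·√(4πDt)) = 1.70/(0.42 × 3.80 × 198.8) = 0.005358 kg/m³.
(x−vt)²/(4Dt) = (86.45)²/(4 × 1.84 × 1710) = 0.5938; exp(−0.5938) = 0.5522.
C = 0.005358 × 0.5522 = 0.00296 kg/m³.

0.00296 kg/m³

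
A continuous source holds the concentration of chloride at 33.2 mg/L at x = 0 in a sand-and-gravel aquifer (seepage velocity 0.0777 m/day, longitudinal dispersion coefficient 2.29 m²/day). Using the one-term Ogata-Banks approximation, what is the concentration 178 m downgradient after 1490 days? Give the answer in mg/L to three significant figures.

For a continuous step input, C/C₀ ≈ ½·erfc((x−vt)/(2√(Dt))).
vt = 0.0777 × 1490 = 115.773 m and 2√(Dt) = 2√(2.29 × 1490) = 116.8 m.
Argument (x−vt)/(2√(Dt)) = (178 − 115.773)/116.8 = 0.5328; ½·erfc(0.5328) = 0.2256.
C = 33.2 × 0.2256 = 7.49 mg/L.

7.49 mg/L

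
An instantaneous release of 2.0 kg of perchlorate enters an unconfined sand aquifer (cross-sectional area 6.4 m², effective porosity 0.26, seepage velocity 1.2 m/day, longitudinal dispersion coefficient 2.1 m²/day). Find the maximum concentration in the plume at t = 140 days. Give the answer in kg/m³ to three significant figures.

The peak of an instantaneous 1D plume sits at x = vt; there the Gaussian factor is 1 and C_max = M/(n_e·A·√(4πDt)), where n_e·A is the pore area the mass is dissolved in.
√(4πDt) = √(4π × 2.1 × 140) = 60.78 m, so C_max = 2.0/(0.26 × 6.4 × 60.78) = 0.0198 kg/m³.

0.0198 kg/m³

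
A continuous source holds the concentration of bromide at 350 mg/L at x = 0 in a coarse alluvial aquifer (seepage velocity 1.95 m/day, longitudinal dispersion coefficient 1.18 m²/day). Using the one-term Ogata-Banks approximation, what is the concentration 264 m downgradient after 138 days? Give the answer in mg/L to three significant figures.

For a continuous step input, C/C₀ ≈ ½·erfc((x−vt)/(2√(Dt))).
vt = 1.95 × 138 = 269.1 m and 2√(Dt) = 2√(1.18 × 138) = 25.52 m.
Argument (x−vt)/(2√(Dt)) = (264 − 269.1)/25.52 = -0.1998; ½·erfc(-0.1998) = 0.6112.
C = 350 × 0.6112 = 214 mg/L.

214 mg/L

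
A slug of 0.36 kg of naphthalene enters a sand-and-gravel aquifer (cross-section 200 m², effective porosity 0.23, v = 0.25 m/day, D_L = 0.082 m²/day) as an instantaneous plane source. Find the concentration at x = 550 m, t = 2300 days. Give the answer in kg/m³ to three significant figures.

7.02e-05 kg/m³

For an instantaneous plane source, C(x,t) = M/(n_e·A·√(4πDt)) · exp(−(x−vt)²/(4Dt)), with n_e·A the pore (flow) area.
Plume center vt = 0.25 × 2300 = 575 m, so the well at 550 m is 25 m upgradient of the peak.
√(4πDt) = 48.68 m, giving peak height M/(n_e·A·√(4πDt)) = 0.36/(0.23 × 200 × 48.68) = 0.0001608 kg/m³.
(x−vt)²/(4Dt) = (-25)²/(4 × 0.082 × 2300) = 0.8285; exp(−0.8285) = 0.4367.
C = 0.0001608 × 0.4367 = 7.02e-05 kg/m³.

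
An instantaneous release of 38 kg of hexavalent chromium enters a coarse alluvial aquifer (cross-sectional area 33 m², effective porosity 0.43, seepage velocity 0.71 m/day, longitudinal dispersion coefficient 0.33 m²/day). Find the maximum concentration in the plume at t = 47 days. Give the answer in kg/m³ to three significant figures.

0.192 kg/m³

The peak of an instantaneous 1D plume sits at x = vt; there the Gaussian factor is 1 and C_max = M/(n_e·A·√(4πDt)), where n_e·A is the pore area the mass is dissolved in.
√(4πDt) = √(4π × 0.33 × 47) = 13.96 m, so C_max = 38/(0.43 × 33 × 13.96) = 0.192 kg/m³.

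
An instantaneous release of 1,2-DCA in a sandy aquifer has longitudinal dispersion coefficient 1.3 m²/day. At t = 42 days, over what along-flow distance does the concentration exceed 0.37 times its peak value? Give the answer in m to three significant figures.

29.5 m

The plume is Gaussian with σ = √(2Dt) = √(2 × 1.3 × 42) = 10.45 m.
C/C_peak = exp(−Δx²/(2σ²)) = 0.37 ⇒ Δx = σ·√(−2 ln 0.37) = 10.45 × 1.410 = 14.73 m.
Width = 2Δx = 29.5 m.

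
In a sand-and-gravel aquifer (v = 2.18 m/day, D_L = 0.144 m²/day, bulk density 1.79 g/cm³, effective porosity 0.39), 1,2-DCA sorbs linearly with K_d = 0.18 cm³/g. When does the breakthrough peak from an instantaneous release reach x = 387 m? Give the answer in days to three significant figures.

324 days

Retardation factor R = 1 + ρ_b·K_d/n = 1 + 1.79 × 0.18/0.39 = 1.826.
Sorption retards both mechanisms: v_R = v/R = 1.194 m/day, D_R = D/R = 0.07886 m²/day.
Peak time from v_R²t² + 2D_R t − x² = 0: t = (√(D_R² + v_R²x²) − D_R)/v_R².
√(D_R² + v_R²x²) = √(0.07886² + 1.194² × 387²) = 462.1; v_R² = 1.426.
t = (462.1 − 0.07886)/1.426 = 324 days.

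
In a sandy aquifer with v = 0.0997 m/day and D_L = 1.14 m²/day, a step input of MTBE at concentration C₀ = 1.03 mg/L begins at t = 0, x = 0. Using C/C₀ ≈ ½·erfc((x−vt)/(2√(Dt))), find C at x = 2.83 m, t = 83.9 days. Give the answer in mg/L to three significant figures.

For a continuous step input, C/C₀ ≈ ½·erfc((x−vt)/(2√(Dt))).
vt = 0.0997 × 83.9 = 8.36483 m and 2√(Dt) = 2√(1.14 × 83.9) = 19.56 m.
Argument (x−vt)/(2√(Dt)) = (2.83 − 8.36483)/19.56 = -0.2830; ½·erfc(-0.2830) = 0.6555.
C = 1.03 × 0.6555 = 0.675 mg/L.

0.675 mg/L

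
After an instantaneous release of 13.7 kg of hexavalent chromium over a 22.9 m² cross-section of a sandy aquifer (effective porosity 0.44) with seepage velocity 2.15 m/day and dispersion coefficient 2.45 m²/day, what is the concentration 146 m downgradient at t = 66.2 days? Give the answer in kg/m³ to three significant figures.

0.0295 kg/m³

For an instantaneous plane source, C(x,t) = M/(n_e·A·√(4πDt)) · exp(−(x−vt)²/(4Dt)), with n_e·A the pore (flow) area.
Plume center vt = 2.15 × 66.2 = 142.33 m, so the well at 146 m is 3.67 m downgradient of the peak.
√(4πDt) = 45.15 m, giving peak height M/(n_e·A·√(4πDt)) = 13.7/(0.44 × 22.9 × 45.15) = 0.03011 kg/m³.
(x−vt)²/(4Dt) = (3.67)²/(4 × 2.45 × 66.2) = 0.02076; exp(−0.02076) = 0.9795.
C = 0.03011 × 0.9795 = 0.0295 kg/m³.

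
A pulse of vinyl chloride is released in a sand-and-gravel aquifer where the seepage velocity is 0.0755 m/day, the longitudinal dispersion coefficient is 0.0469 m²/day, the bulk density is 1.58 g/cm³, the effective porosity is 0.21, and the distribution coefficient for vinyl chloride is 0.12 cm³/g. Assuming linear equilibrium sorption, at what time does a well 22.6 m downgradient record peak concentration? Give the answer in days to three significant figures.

554 days

Retardation factor R = 1 + ρ_b·K_d/n = 1 + 1.58 × 0.12/0.21 = 1.903.
Sorption retards both mechanisms: v_R = v/R = 0.03967 m/day, D_R = D/R = 0.02465 m²/day.
Peak time from v_R²t² + 2D_R t − x² = 0: t = (√(D_R² + v_R²x²) − D_R)/v_R².
√(D_R² + v_R²x²) = √(0.02465² + 0.03967² × 22.6²) = 0.8969; v_R² = 0.001574.
t = (0.8969 − 0.02465)/0.001574 = 554 days.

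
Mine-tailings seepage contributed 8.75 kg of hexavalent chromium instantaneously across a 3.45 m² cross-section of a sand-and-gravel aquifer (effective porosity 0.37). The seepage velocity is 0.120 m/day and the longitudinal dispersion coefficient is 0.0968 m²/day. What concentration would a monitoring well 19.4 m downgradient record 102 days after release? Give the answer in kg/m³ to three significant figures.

For an instantaneous plane source, C(x,t) = M/(n_e·A·√(4πDt)) · exp(−(x−vt)²/(4Dt)), with n_e·A the pore (flow) area.
Plume center vt = 0.120 × 102 = 12.24 m, so the well at 19.4 m is 7.16 m downgradient of the peak.
√(4πDt) = 11.14 m, giving peak height M/(n_e·A·√(4πDt)) = 8.75/(0.37 × 3.45 × 11.14) = 0.6153 kg/m³.
(x−vt)²/(4Dt) = (7.16)²/(4 × 0.0968 × 102) = 1.298; exp(−1.298) = 0.2731.
C = 0.6153 × 0.2731 = 0.168 kg/m³.

0.168 kg/m³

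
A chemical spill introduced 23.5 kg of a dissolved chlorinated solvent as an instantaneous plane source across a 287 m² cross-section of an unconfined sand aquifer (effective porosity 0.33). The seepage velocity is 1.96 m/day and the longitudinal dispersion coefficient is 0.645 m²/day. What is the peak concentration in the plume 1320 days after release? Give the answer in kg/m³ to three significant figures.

The peak of an instantaneous 1D plume sits at x = vt; there the Gaussian factor is 1 and C_max = M/(n_e·A·√(4πDt)), where n_e·A is the pore area the mass is dissolved in.
√(4πDt) = √(4π × 0.645 × 1320) = 103.4 m, so C_max = 23.5/(0.33 × 287 × 103.4) = 0.00240 kg/m³.

0.00240 kg/m³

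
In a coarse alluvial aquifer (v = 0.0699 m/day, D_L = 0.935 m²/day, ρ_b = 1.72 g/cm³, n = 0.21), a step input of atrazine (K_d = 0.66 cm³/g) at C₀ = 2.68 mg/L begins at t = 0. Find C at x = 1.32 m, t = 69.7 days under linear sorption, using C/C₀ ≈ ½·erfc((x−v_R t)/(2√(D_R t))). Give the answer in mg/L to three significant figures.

1.21 mg/L

Retardation factor R = 1 + ρ_b·K_d/n = 1 + 1.72 × 0.66/0.21 = 6.406.
Sorption retards both mechanisms: v_R = v/R = 0.01091 m/day, D_R = D/R = 0.1460 m²/day.
v_R·t = 0.01091 × 69.7 = 0.760427 m; 2√(D_R t) = 6.380 m; argument = (1.32 − 0.760427)/6.380 = 0.08771.
C = C₀ × ½·erfc(0.08771) = 2.68 × 0.4506 = 1.21 mg/L.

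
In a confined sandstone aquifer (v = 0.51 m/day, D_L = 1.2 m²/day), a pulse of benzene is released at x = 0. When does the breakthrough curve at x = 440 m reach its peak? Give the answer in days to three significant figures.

For the 1D instantaneous-source solution, setting ∂C/∂t = 0 at fixed x gives v²t² + 2Dt − x² = 0, so t = (√(D² + v²x²) − D)/v².
√(D² + v²x²) = √(1.2² + 0.51² × 440²) = 224.4; v² = 0.2601.
t = (224.4 − 1.2)/0.2601 = 858 days (vs. the pure-advection estimate x/v = 863 d).

858 days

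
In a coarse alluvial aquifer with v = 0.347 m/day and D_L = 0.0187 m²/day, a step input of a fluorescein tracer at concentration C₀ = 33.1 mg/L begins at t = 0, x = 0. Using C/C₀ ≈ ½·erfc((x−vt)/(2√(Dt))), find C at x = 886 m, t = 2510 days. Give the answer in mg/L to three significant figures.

For a continuous step input, C/C₀ ≈ ½·erfc((x−vt)/(2√(Dt))).
vt = 0.347 × 2510 = 870.97 m and 2√(Dt) = 2√(0.0187 × 2510) = 13.70 m.
Argument (x−vt)/(2√(Dt)) = (886 − 870.97)/13.70 = 1.097; ½·erfc(1.097) = 0.06040.
C = 33.1 × 0.06040 = 2.00 mg/L.

2.00 mg/L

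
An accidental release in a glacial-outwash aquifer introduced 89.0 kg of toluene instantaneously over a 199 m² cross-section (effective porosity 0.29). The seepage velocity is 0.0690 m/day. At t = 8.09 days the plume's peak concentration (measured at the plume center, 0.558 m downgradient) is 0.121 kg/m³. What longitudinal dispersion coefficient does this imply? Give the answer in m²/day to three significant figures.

1.60 m²/day

At the plume center C_max = M/(n_e·A·√(4πDt)), so D = M²/(4πt·(n_e·A·C_max)²).
n_e·A·C_max = 0.29 × 199 × 0.121 = 6.983 kg/m.
D = 89.0²/(4π × 8.09 × 6.983²) = 1.60 m²/day.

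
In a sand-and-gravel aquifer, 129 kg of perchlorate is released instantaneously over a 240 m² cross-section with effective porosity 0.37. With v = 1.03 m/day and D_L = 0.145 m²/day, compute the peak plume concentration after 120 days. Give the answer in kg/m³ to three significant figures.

0.0982 kg/m³

The peak of an instantaneous 1D plume sits at x = vt; there the Gaussian factor is 1 and C_max = M/(n_e·A·√(4πDt)), where n_e·A is the pore area the mass is dissolved in.
√(4πDt) = √(4π × 0.145 × 120) = 14.79 m, so C_max = 129/(0.37 × 240 × 14.79) = 0.0982 kg/m³.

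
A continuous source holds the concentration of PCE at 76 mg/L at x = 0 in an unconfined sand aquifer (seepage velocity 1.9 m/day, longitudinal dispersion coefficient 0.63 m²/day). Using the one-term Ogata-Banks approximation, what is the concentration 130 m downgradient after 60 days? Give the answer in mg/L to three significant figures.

For a continuous step input, C/C₀ ≈ ½·erfc((x−vt)/(2√(Dt))).
vt = 1.9 × 60 = 114 m and 2√(Dt) = 2√(0.63 × 60) = 12.30 m.
Argument (x−vt)/(2√(Dt)) = (130 − 114)/12.30 = 1.301; ½·erfc(1.301) = 0.03289.
C = 76 × 0.03289 = 2.50 mg/L.

2.50 mg/L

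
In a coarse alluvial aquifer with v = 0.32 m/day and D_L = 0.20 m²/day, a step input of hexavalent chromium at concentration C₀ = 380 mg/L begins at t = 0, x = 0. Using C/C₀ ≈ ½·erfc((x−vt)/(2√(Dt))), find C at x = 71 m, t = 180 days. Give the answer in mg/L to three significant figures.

For a continuous step input, C/C₀ ≈ ½·erfc((x−vt)/(2√(Dt))).
vt = 0.32 × 180 = 57.6 m and 2√(Dt) = 2√(0.20 × 180) = 12.00 m.
Argument (x−vt)/(2√(Dt)) = (71 − 57.6)/12.00 = 1.117; ½·erfc(1.117) = 0.05709.
C = 380 × 0.05709 = 21.7 mg/L.

21.7 mg/L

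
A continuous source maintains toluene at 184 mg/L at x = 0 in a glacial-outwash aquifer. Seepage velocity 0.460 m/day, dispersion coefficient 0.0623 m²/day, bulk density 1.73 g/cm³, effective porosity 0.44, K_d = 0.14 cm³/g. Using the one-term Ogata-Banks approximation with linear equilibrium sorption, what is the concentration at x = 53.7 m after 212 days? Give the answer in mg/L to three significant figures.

Retardation factor R = 1 + ρ_b·K_d/n = 1 + 1.73 × 0.14/0.44 = 1.550.
Sorption retards both mechanisms: v_R = v/R = 0.2968 m/day, D_R = D/R = 0.04019 m²/day.
v_R·t = 0.2968 × 212 = 62.9216 m; 2√(D_R t) = 5.838 m; argument = (53.7 − 62.9216)/5.838 = -1.580.
C = C₀ × ½·erfc(-1.580) = 184 × 0.9873 = 182 mg/L.

182 mg/L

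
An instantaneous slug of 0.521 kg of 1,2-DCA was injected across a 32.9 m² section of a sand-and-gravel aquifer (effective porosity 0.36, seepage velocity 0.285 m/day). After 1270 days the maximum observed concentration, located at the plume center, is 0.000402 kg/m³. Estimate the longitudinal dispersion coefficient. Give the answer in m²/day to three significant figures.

At the plume center C_max = M/(n_e·A·√(4πDt)), so D = M²/(4πt·(n_e·A·C_max)²).
n_e·A·C_max = 0.36 × 32.9 × 0.000402 = 0.004761 kg/m.
D = 0.521²/(4π × 1270 × 0.004761²) = 0.750 m²/day.

0.750 m²/day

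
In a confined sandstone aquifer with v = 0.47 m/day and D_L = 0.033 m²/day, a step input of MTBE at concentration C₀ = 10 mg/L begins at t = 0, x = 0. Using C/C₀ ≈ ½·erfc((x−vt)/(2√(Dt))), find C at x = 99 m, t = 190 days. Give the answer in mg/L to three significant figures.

For a continuous step input, C/C₀ ≈ ½·erfc((x−vt)/(2√(Dt))).
vt = 0.47 × 190 = 89.3 m and 2√(Dt) = 2√(0.033 × 190) = 5.008 m.
Argument (x−vt)/(2√(Dt)) = (99 − 89.3)/5.008 = 1.937; ½·erfc(1.937) = 0.003078.
C = 10 × 0.003078 = 0.0308 mg/L.

0.0308 mg/L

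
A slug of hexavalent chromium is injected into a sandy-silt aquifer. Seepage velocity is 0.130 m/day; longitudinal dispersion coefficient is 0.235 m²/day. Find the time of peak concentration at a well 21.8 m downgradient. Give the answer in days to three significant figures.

154 days

For the 1D instantaneous-source solution, setting ∂C/∂t = 0 at fixed x gives v²t² + 2Dt − x² = 0, so t = (√(D² + v²x²) − D)/v².
√(D² + v²x²) = √(0.235² + 0.130² × 21.8²) = 2.844; v² = 0.0169.
t = (2.844 − 0.235)/0.0169 = 154 days (vs. the pure-advection estimate x/v = 168 d).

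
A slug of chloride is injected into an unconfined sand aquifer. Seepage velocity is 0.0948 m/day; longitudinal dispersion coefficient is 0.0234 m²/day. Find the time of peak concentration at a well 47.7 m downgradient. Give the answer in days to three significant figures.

501 days

For the 1D instantaneous-source solution, setting ∂C/∂t = 0 at fixed x gives v²t² + 2Dt − x² = 0, so t = (√(D² + v²x²) − D)/v².
√(D² + v²x²) = √(0.0234² + 0.0948² × 47.7²) = 4.522; v² = 0.00898704.
t = (4.522 − 0.0234)/0.00898704 = 501 days (vs. the pure-advection estimate x/v = 503 d).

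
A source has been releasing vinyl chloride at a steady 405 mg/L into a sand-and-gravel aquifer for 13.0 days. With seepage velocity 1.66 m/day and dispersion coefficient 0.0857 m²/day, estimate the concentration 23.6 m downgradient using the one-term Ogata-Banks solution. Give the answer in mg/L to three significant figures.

35.6 mg/L

For a continuous step input, C/C₀ ≈ ½·erfc((x−vt)/(2√(Dt))).
vt = 1.66 × 13.0 = 21.58 m and 2√(Dt) = 2√(0.0857 × 13.0) = 2.111 m.
Argument (x−vt)/(2√(Dt)) = (23.6 − 21.58)/2.111 = 0.9569; ½·erfc(0.9569) = 0.08799.
C = 405 × 0.08799 = 35.6 mg/L.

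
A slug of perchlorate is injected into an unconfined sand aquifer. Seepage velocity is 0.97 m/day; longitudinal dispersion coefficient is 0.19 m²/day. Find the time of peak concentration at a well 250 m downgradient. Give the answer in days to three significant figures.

For the 1D instantaneous-source solution, setting ∂C/∂t = 0 at fixed x gives v²t² + 2Dt − x² = 0, so t = (√(D² + v²x²) − D)/v².
√(D² + v²x²) = √(0.19² + 0.97² × 250²) = 242.5; v² = 0.9409.
t = (242.5 − 0.19)/0.9409 = 258 days (vs. the pure-advection estimate x/v = 258 d).

258 days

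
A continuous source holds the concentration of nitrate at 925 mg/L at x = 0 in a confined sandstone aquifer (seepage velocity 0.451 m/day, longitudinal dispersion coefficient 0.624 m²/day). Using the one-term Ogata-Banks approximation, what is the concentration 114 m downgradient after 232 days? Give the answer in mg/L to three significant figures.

For a continuous step input, C/C₀ ≈ ½·erfc((x−vt)/(2√(Dt))).
vt = 0.451 × 232 = 104.632 m and 2√(Dt) = 2√(0.624 × 232) = 24.06 m.
Argument (x−vt)/(2√(Dt)) = (114 − 104.632)/24.06 = 0.3894; ½·erfc(0.3894) = 0.2909.
C = 925 × 0.2909 = 269 mg/L.

269 mg/L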